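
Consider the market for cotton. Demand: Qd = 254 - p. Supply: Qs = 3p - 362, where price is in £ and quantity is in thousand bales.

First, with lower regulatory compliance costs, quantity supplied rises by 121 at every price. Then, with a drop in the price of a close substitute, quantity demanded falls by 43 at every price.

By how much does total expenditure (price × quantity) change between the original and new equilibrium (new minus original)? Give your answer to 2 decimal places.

Before the shock: 254 - p = 3p - 362 ⇒ 616 = 4p ⇒ p = 154, Q = 100.
After the shift, demand is Qd = 211 - p and supply is Qs = 3p - 241.
New equilibrium: 211 - p = 3p - 241 ⇒ 452 = 4p ⇒ p = 113, Q = 98.
Expenditure moves from 154×100 = 15400 to 113×98 = 11074; change = -4326.00.

-4326.00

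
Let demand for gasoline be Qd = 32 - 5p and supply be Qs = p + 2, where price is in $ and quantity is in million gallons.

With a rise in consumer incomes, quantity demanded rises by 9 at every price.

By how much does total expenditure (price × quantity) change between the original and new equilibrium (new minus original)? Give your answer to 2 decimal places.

Before the shock: 32 - 5p = p + 2 ⇒ 30 = 6p ⇒ p = 5, Q = 7.
After the shift, demand is Qd = 41 - 5p and supply is Qs = p + 2.
Setting them equal: 41 - 5p = p + 2 → 39 = 6p, so p = 6.5 and Q = 8.5.
Expenditure moves from 5×7 = 35 to 6.5×8.5 = 55.25; change = +20.25.

+20.25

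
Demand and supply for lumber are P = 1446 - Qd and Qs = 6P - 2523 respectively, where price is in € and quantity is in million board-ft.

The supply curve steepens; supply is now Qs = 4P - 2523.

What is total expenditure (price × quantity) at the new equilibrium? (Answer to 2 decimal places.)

Before the shock: 1446 - P = 6P - 2523 ⇒ 3969 = 7P ⇒ P = 567, Q = 879.
The new curves are Qd = 1446 - P (demand) and Qs = 4P - 2523 (supply).
Clearing the new market: 1446 - P = 4P - 2523, so P = 793.8 and Q = 652.2.
New expenditure = 793.8 × 652.2 = 517716.36.

517716.36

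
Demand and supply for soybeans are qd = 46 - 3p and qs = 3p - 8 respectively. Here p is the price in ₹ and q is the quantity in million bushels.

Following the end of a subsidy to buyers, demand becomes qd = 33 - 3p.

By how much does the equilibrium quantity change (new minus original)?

-6.5

Before the shock: 46 - 3p = 3p - 8 ⇒ 54 = 6p ⇒ p = 9, q = 19.
After the shift, demand is qd = 33 - 3p and supply is qs = 3p - 8.
Equate the new curves: 33 - 3p = 3p - 8, giving 41 = 6p, p = 41/6 ≈ 6.8333, q = 12.5.
Δq = 12.5 − 19 = -6.5.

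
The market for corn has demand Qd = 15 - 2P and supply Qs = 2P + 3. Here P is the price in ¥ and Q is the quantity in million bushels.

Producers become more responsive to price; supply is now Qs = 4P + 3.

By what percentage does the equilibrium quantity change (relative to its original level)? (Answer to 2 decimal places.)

Before the shock: 15 - 2P = 2P + 3 ⇒ 12 = 4P ⇒ P = 3, Q = 9.
With the change applied: demand Qd = 15 - 2P, supply Qs = 4P + 3.
Clearing the new market: 15 - 2P = 4P + 3, so P = 2 and Q = 11.
%ΔQ = (11 − 9) / 9 × 100 = +22.22%.

+22.22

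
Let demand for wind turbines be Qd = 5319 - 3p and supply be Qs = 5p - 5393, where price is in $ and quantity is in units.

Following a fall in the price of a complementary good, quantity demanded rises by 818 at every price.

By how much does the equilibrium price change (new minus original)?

+102.25

Solve the original market: 5319 - 3p = 5p - 5393, hence p = 1339 and Q = 1302.
With the change applied: demand Qd = 6137 - 3p, supply Qs = 5p - 5393.
Setting them equal: 6137 - 3p = 5p - 5393 → 11530 = 8p, so p = 1441.25 and Q = 1813.25.
Δp = 1441.25 − 1339 = +102.25.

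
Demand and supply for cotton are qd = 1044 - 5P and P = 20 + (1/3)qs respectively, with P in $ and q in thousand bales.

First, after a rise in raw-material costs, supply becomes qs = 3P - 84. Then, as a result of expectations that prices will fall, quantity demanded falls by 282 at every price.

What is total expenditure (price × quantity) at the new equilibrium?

24666.1875

Solve the original market: 1044 - 5P = 3P - 60, hence P = 138 and q = 354.
After the shift, demand is qd = 762 - 5P and supply is qs = 3P - 84.
Clearing the new market: 762 - 5P = 3P - 84, so P = 105.75 and q = 233.25.
New expenditure = 105.75 × 233.25 = 24666.1875.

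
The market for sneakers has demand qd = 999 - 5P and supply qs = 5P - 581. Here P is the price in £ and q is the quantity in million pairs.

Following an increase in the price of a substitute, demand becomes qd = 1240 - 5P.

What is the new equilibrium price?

Before the shock: 999 - 5P = 5P - 581 ⇒ 1580 = 10P ⇒ P = 158, q = 209.
After the shift, demand is qd = 1240 - 5P and supply is qs = 5P - 581.
New equilibrium: 1240 - 5P = 5P - 581 ⇒ 1821 = 10P ⇒ P = 182.1, q = 329.5.

182.1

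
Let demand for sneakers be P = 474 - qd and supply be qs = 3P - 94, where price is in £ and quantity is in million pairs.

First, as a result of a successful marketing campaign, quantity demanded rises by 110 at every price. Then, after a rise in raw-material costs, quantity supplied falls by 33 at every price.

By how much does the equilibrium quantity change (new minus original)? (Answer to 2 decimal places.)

+74.25

Before the shock: 474 - P = 3P - 94 ⇒ 568 = 4P ⇒ P = 142, q = 332.
The new curves are qd = 584 - P (demand) and qs = 3P - 127 (supply).
New equilibrium: 584 - P = 3P - 127 ⇒ 711 = 4P ⇒ P = 177.75, q = 406.25.
Δq = 406.25 − 332 = +74.25.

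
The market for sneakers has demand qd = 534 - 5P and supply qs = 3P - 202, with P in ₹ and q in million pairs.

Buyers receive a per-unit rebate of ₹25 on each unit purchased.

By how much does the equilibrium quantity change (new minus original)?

Original equilibrium: 534 - 5P = 3P - 202 gives 736 = 8P, so P = 92 and q = 74.
Since buyers' out-of-pocket price is the market price minus the rebate, the effective demand curve becomes qd = 659 - 5P.
Equate the new curves: 659 - 5P = 3P - 202, giving 861 = 8P, P = 107.625, q = 120.875.
Δq = 120.875 − 74 = +46.875.

+46.875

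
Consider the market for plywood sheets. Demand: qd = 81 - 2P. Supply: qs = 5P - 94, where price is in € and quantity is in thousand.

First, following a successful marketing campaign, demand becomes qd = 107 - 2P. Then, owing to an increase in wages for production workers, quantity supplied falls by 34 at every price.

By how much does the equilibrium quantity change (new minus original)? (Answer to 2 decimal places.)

Before the shock: 81 - 2P = 5P - 94 ⇒ 175 = 7P ⇒ P = 25, q = 31.
After the shift, demand is qd = 107 - 2P and supply is qs = 5P - 128.
New equilibrium: 107 - 2P = 5P - 128 ⇒ 235 = 7P ⇒ P = 235/7 ≈ 33.5714, q = 279/7 ≈ 39.8571.
Δq = 39.8571 − 31 = +8.86.

+8.86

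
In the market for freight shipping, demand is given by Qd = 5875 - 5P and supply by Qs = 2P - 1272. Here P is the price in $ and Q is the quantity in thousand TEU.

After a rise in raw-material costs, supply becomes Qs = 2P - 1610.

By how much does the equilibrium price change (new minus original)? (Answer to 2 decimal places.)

Initially, 5875 - 5P = 2P - 1272, so 7147 = 7P and P = 1021, Q = 770.
After the shift, demand is Qd = 5875 - 5P and supply is Qs = 2P - 1610.
Setting them equal: 5875 - 5P = 2P - 1610 → 7485 = 7P, so P = 7485/7 ≈ 1069.2857 and Q = 3700/7 ≈ 528.5714.
ΔP = 1069.2857 − 1021 = +48.29.

+48.29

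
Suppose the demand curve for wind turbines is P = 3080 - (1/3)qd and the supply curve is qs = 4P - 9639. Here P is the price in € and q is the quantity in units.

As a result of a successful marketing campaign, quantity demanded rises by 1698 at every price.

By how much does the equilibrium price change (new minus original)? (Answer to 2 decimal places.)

+242.57

Solve the original market: 9240 - 3P = 4P - 9639, hence P = 2697 and q = 1149.
The new curves are qd = 10938 - 3P (demand) and qs = 4P - 9639 (supply).
Setting them equal: 10938 - 3P = 4P - 9639 → 20577 = 7P, so P = 20577/7 ≈ 2939.5714 and q = 14835/7 ≈ 2119.2857.
ΔP = 2939.5714 − 2697 = +242.57.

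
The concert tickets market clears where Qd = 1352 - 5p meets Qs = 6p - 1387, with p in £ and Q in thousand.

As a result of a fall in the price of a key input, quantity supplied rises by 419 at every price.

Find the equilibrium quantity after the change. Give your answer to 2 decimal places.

297.45

Initially, 1352 - 5p = 6p - 1387, so 2739 = 11p and p = 249, Q = 107.
The shock moves the curves to Qd = 1352 - 5p and Qs = 6p - 968.
Equate the new curves: 1352 - 5p = 6p - 968, giving 2320 = 11p, p = 2320/11 ≈ 210.9091, Q = 3272/11 ≈ 297.4545.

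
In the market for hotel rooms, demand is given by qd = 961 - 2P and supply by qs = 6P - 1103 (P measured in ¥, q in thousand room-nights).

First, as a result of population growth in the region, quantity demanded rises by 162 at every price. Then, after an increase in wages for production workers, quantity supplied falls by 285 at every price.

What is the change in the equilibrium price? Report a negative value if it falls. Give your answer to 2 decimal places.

+55.88

Original equilibrium: 961 - 2P = 6P - 1103 gives 2064 = 8P, so P = 258 and q = 445.
The new curves are qd = 1123 - 2P (demand) and qs = 6P - 1388 (supply).
Setting them equal: 1123 - 2P = 6P - 1388 → 2511 = 8P, so P = 313.875 and q = 495.25.
ΔP = 313.875 − 258 = +55.88.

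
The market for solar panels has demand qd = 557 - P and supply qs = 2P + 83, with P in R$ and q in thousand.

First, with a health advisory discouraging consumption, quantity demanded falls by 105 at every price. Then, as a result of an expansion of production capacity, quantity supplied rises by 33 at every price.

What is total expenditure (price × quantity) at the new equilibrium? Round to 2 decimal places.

Original equilibrium: 557 - P = 2P + 83 gives 474 = 3P, so P = 158 and q = 399.
After the shift, demand is qd = 452 - P and supply is qs = 2P + 116.
Equate the new curves: 452 - P = 2P + 116, giving 336 = 3P, P = 112, q = 340.
New expenditure = 112 × 340 = 38080.00.

38080.00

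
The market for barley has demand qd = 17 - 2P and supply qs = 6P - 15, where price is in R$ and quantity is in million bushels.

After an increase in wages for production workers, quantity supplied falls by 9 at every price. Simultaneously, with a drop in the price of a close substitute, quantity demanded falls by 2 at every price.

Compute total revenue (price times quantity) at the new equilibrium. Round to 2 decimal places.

Before the shock: 17 - 2P = 6P - 15 ⇒ 32 = 8P ⇒ P = 4, q = 9.
The shock moves the curves to qd = 15 - 2P and qs = 6P - 24.
Clearing the new market: 15 - 2P = 6P - 24, so P = 4.875 and q = 5.25.
New expenditure = 4.875 × 5.25 = 25.59.

25.59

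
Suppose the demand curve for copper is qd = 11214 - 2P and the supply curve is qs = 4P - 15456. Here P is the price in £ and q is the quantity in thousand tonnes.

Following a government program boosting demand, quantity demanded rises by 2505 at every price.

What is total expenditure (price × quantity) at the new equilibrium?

19420825

Initially, 11214 - 2P = 4P - 15456, so 26670 = 6P and P = 4445, q = 2324.
The new curves are qd = 13719 - 2P (demand) and qs = 4P - 15456 (supply).
Setting them equal: 13719 - 2P = 4P - 15456 → 29175 = 6P, so P = 4862.5 and q = 3994.
New expenditure = 4862.5 × 3994 = 19420825.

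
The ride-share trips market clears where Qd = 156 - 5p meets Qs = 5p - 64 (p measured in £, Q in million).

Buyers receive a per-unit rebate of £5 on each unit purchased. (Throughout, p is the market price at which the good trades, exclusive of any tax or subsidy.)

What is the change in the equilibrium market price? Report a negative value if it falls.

+2.5

Original equilibrium: 156 - 5p = 5p - 64 gives 220 = 10p, so p = 22 and Q = 46.
Since buyers' out-of-pocket price is the market price minus the rebate, the effective demand curve becomes Qd = 181 - 5p.
Setting them equal: 181 - 5p = 5p - 64 → 245 = 10p, so p = 24.5 and Q = 58.5.
Δp = 24.5 − 22 = +2.5.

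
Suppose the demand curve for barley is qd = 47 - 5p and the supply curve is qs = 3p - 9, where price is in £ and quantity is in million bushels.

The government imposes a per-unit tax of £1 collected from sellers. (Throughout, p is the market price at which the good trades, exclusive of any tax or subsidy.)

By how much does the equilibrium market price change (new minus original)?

+0.375

Initially, 47 - 5p = 3p - 9, so 56 = 8p and p = 7, q = 12.
Since sellers keep the price net of the tax, the effective supply curve becomes qs = 3p - 12.
Clearing the new market: 47 - 5p = 3p - 12, so p = 7.375 and q = 10.125.
Δp = 7.375 − 7 = +0.375.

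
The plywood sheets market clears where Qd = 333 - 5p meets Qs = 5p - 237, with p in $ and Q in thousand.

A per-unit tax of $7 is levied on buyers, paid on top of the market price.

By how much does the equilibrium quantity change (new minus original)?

Initially, 333 - 5p = 5p - 237, so 570 = 10p and p = 57, Q = 48.
Since buyers pay the price plus the tax, the effective demand curve becomes Qd = 298 - 5p.
New equilibrium: 298 - 5p = 5p - 237 ⇒ 535 = 10p ⇒ p = 53.5, Q = 30.5.
ΔQ = 30.5 − 48 = -17.5.

-17.5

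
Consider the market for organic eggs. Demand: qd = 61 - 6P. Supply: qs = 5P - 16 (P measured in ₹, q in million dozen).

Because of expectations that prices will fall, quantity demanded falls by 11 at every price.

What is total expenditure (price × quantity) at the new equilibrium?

84

Initially, 61 - 6P = 5P - 16, so 77 = 11P and P = 7, q = 19.
The shock moves the curves to qd = 50 - 6P and qs = 5P - 16.
Setting them equal: 50 - 6P = 5P - 16 → 66 = 11P, so P = 6 and q = 14.
New expenditure = 6 × 14 = 84.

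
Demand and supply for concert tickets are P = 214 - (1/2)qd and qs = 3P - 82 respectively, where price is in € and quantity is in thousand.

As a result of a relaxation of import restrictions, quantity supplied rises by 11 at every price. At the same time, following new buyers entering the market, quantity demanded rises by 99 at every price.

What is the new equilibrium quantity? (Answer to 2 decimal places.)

287.80

Initially, 428 - 2P = 3P - 82, so 510 = 5P and P = 102, q = 224.
The shock moves the curves to qd = 527 - 2P and qs = 3P - 71.
New equilibrium: 527 - 2P = 3P - 71 ⇒ 598 = 5P ⇒ P = 119.6, q = 287.8.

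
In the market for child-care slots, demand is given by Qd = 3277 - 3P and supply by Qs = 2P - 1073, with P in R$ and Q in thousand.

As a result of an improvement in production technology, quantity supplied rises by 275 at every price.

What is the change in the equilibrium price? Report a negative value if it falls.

-55

Initially, 3277 - 3P = 2P - 1073, so 4350 = 5P and P = 870, Q = 667.
After the shift, demand is Qd = 3277 - 3P and supply is Qs = 2P - 798.
New equilibrium: 3277 - 3P = 2P - 798 ⇒ 4075 = 5P ⇒ P = 815, Q = 832.
ΔP = 815 − 870 = -55.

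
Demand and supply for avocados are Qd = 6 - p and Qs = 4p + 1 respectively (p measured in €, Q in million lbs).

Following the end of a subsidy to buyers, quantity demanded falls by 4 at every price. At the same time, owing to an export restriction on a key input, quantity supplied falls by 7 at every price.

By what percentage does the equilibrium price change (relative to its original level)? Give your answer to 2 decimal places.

+60.00

Original equilibrium: 6 - p = 4p + 1 gives 5 = 5p, so p = 1 and Q = 5.
The shock moves the curves to Qd = 2 - p and Qs = 4p - 6.
Equate the new curves: 2 - p = 4p - 6, giving 8 = 5p, p = 1.6, Q = 0.4.
%Δp = (1.6 − 1) / 1 × 100 = +60.00%.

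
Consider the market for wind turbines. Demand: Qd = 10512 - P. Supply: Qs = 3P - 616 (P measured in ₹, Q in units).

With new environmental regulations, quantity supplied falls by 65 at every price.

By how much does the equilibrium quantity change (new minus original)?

-16.25

Initially, 10512 - P = 3P - 616, so 11128 = 4P and P = 2782, Q = 7730.
The shock moves the curves to Qd = 10512 - P and Qs = 3P - 681.
Equate the new curves: 10512 - P = 3P - 681, giving 11193 = 4P, P = 2798.25, Q = 7713.75.
ΔQ = 7713.75 − 7730 = -16.25.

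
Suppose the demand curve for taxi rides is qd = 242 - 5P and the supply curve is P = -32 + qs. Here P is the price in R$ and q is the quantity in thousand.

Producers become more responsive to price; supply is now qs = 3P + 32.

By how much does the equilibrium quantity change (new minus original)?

Initially, 242 - 5P = P + 32, so 210 = 6P and P = 35, q = 67.
With the change applied: demand qd = 242 - 5P, supply qs = 3P + 32.
Clearing the new market: 242 - 5P = 3P + 32, so P = 26.25 and q = 110.75.
Δq = 110.75 − 67 = +43.75.

+43.75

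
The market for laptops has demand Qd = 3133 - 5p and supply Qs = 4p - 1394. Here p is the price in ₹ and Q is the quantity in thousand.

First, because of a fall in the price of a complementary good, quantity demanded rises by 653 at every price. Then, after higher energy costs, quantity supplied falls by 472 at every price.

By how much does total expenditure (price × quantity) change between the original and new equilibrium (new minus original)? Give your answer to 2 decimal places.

+94834.00

Original equilibrium: 3133 - 5p = 4p - 1394 gives 4527 = 9p, so p = 503 and Q = 618.
With the change applied: demand Qd = 3786 - 5p, supply Qs = 4p - 1866.
Equate the new curves: 3786 - 5p = 4p - 1866, giving 5652 = 9p, p = 628, Q = 646.
Expenditure moves from 503×618 = 310854 to 628×646 = 405688; change = +94834.00.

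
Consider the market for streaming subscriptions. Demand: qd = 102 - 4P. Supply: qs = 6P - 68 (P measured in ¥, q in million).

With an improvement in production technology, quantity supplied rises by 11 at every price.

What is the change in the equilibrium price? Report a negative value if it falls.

-1.1

Solve the original market: 102 - 4P = 6P - 68, hence P = 17 and q = 34.
The new curves are qd = 102 - 4P (demand) and qs = 6P - 57 (supply).
Equate the new curves: 102 - 4P = 6P - 57, giving 159 = 10P, P = 15.9, q = 38.4.
ΔP = 15.9 − 17 = -1.1.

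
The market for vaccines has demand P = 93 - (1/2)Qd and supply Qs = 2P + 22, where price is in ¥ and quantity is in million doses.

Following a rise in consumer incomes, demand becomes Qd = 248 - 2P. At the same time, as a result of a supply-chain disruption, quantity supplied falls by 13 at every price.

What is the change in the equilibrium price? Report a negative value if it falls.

+18.75

Before the shock: 186 - 2P = 2P + 22 ⇒ 164 = 4P ⇒ P = 41, Q = 104.
With the change applied: demand Qd = 248 - 2P, supply Qs = 2P + 9.
Clearing the new market: 248 - 2P = 2P + 9, so P = 59.75 and Q = 128.5.
ΔP = 59.75 − 41 = +18.75.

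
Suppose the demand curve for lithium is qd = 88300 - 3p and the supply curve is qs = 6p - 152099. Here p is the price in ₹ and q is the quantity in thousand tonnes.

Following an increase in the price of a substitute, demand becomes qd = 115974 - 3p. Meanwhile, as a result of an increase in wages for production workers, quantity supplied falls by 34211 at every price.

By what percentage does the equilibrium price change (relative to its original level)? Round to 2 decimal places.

+25.74

Before the shock: 88300 - 3p = 6p - 152099 ⇒ 240399 = 9p ⇒ p = 26711, q = 8167.
The new curves are qd = 115974 - 3p (demand) and qs = 6p - 186310 (supply).
Clearing the new market: 115974 - 3p = 6p - 186310, so p = 302284/9 ≈ 33587.1111 and q = 45638/3 ≈ 15212.6667.
%Δp = (33587.1111 − 26711) / 26711 × 100 = +25.74%.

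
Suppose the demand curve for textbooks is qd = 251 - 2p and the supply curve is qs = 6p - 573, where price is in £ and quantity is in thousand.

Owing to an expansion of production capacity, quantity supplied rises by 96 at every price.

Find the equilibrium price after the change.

91

Original equilibrium: 251 - 2p = 6p - 573 gives 824 = 8p, so p = 103 and q = 45.
The new curves are qd = 251 - 2p (demand) and qs = 6p - 477 (supply).
New equilibrium: 251 - 2p = 6p - 477 ⇒ 728 = 8p ⇒ p = 91, q = 69.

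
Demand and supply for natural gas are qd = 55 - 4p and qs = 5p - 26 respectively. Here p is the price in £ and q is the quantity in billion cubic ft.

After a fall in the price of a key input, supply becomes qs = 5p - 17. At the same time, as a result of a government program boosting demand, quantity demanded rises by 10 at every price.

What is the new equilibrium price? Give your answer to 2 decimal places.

9.11

Solve the original market: 55 - 4p = 5p - 26, hence p = 9 and q = 19.
After the shift, demand is qd = 65 - 4p and supply is qs = 5p - 17.
Equate the new curves: 65 - 4p = 5p - 17, giving 82 = 9p, p = 82/9 ≈ 9.1111, q = 257/9 ≈ 28.5556.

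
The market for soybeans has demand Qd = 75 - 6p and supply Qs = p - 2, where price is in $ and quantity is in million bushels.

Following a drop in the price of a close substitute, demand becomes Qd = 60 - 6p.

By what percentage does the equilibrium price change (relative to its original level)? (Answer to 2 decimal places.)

-19.48

Initially, 75 - 6p = p - 2, so 77 = 7p and p = 11, Q = 9.
With the change applied: demand Qd = 60 - 6p, supply Qs = p - 2.
Equate the new curves: 60 - 6p = p - 2, giving 62 = 7p, p = 62/7 ≈ 8.8571, Q = 48/7 ≈ 6.8571.
%Δp = (8.8571 − 11) / 11 × 100 = -19.48%.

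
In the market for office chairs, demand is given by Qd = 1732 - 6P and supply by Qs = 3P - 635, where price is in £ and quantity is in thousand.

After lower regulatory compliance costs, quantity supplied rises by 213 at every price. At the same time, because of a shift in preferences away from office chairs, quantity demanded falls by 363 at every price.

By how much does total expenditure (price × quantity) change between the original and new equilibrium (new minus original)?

Solve the original market: 1732 - 6P = 3P - 635, hence P = 263 and Q = 154.
The shock moves the curves to Qd = 1369 - 6P and Qs = 3P - 422.
Equate the new curves: 1369 - 6P = 3P - 422, giving 1791 = 9P, P = 199, Q = 175.
Expenditure moves from 263×154 = 40502 to 199×175 = 34825; change = -5677.

-5677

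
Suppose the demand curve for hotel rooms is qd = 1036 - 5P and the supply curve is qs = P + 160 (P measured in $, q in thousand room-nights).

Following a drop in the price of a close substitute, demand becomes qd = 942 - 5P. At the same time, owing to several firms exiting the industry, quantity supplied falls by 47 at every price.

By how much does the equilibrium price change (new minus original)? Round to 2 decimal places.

Solve the original market: 1036 - 5P = P + 160, hence P = 146 and q = 306.
With the change applied: demand qd = 942 - 5P, supply qs = P + 113.
Clearing the new market: 942 - 5P = P + 113, so P = 829/6 ≈ 138.1667 and q = 1507/6 ≈ 251.1667.
ΔP = 138.1667 − 146 = -7.83.

-7.83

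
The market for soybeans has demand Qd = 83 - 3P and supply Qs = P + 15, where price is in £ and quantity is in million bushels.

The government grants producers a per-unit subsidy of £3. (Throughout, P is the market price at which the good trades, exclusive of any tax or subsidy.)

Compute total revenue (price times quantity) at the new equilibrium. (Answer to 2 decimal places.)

556.56

Solve the original market: 83 - 3P = P + 15, hence P = 17 and Q = 32.
Since sellers receive the price plus the subsidy, the effective supply curve becomes Qs = P + 18.
Setting them equal: 83 - 3P = P + 18 → 65 = 4P, so P = 16.25 and Q = 34.25.
New expenditure = 16.25 × 34.25 = 556.56.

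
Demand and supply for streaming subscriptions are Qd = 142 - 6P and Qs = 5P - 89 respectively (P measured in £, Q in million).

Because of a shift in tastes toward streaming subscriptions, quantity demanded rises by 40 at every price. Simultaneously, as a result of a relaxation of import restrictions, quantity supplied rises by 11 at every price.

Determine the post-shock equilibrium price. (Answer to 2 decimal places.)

23.64

Solve the original market: 142 - 6P = 5P - 89, hence P = 21 and Q = 16.
With the change applied: demand Qd = 182 - 6P, supply Qs = 5P - 78.
Clearing the new market: 182 - 6P = 5P - 78, so P = 260/11 ≈ 23.6364 and Q = 442/11 ≈ 40.1818.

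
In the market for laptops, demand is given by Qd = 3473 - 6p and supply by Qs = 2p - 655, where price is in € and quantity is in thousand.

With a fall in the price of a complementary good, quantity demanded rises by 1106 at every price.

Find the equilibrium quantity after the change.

653.5

Original equilibrium: 3473 - 6p = 2p - 655 gives 4128 = 8p, so p = 516 and Q = 377.
The shock moves the curves to Qd = 4579 - 6p and Qs = 2p - 655.
Setting them equal: 4579 - 6p = 2p - 655 → 5234 = 8p, so p = 654.25 and Q = 653.5.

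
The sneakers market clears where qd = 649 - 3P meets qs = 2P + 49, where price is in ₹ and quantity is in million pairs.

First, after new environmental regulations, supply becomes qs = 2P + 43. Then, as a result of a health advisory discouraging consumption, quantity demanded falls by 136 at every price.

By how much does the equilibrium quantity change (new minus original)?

-58

Solve the original market: 649 - 3P = 2P + 49, hence P = 120 and q = 289.
The new curves are qd = 513 - 3P (demand) and qs = 2P + 43 (supply).
Clearing the new market: 513 - 3P = 2P + 43, so P = 94 and q = 231.
Δq = 231 − 289 = -58.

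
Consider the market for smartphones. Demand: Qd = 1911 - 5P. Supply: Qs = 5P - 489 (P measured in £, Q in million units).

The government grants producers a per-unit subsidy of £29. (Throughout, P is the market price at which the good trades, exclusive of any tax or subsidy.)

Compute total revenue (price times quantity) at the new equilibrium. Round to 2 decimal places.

176679.25

Initially, 1911 - 5P = 5P - 489, so 2400 = 10P and P = 240, Q = 711.
Since sellers receive the price plus the subsidy, the effective supply curve becomes Qs = 5P - 344.
Setting them equal: 1911 - 5P = 5P - 344 → 2255 = 10P, so P = 225.5 and Q = 783.5.
New expenditure = 225.5 × 783.5 = 176679.25.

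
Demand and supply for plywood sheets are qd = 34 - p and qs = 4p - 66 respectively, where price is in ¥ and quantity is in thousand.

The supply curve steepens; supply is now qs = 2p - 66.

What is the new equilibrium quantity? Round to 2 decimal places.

0.67

Before the shock: 34 - p = 4p - 66 ⇒ 100 = 5p ⇒ p = 20, q = 14.
After the shift, demand is qd = 34 - p and supply is qs = 2p - 66.
Setting them equal: 34 - p = 2p - 66 → 100 = 3p, so p = 100/3 ≈ 33.3333 and q = 2/3 ≈ 0.6667.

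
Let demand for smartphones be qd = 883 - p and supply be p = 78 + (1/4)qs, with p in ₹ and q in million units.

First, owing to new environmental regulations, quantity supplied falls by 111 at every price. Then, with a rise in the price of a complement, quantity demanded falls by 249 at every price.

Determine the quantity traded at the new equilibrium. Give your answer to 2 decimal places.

Initially, 883 - p = 4p - 312, so 1195 = 5p and p = 239, q = 644.
With the change applied: demand qd = 634 - p, supply qs = 4p - 423.
Equate the new curves: 634 - p = 4p - 423, giving 1057 = 5p, p = 211.4, q = 422.6.

422.60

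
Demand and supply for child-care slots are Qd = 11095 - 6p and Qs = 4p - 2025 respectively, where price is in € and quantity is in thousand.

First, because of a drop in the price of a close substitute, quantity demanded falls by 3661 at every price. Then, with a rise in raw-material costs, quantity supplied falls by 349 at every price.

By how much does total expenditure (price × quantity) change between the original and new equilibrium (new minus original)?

Initially, 11095 - 6p = 4p - 2025, so 13120 = 10p and p = 1312, Q = 3223.
With the change applied: demand Qd = 7434 - 6p, supply Qs = 4p - 2374.
Setting them equal: 7434 - 6p = 4p - 2374 → 9808 = 10p, so p = 980.8 and Q = 1549.2.
Expenditure moves from 1312×3223 = 4228576 to 980.8×1549.2 = 1519455.36; change = -2709120.64.

-2709120.64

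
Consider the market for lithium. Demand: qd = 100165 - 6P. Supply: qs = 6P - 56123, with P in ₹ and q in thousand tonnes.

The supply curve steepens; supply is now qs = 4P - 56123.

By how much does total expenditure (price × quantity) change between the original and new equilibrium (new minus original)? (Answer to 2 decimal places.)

Original equilibrium: 100165 - 6P = 6P - 56123 gives 156288 = 12P, so P = 13024 and q = 22021.
The new curves are qd = 100165 - 6P (demand) and qs = 4P - 56123 (supply).
Clearing the new market: 100165 - 6P = 4P - 56123, so P = 15628.8 and q = 6392.2.
Expenditure moves from 13024×22021 = 286801504 to 15628.8×6392.2 = 99902415.36; change = -186899088.64.

-186899088.64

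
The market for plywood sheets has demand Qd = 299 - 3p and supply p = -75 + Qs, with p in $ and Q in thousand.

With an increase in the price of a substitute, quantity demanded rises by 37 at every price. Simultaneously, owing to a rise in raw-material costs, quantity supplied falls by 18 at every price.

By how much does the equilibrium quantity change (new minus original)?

Before the shock: 299 - 3p = p + 75 ⇒ 224 = 4p ⇒ p = 56, Q = 131.
After the shift, demand is Qd = 336 - 3p and supply is Qs = p + 57.
Clearing the new market: 336 - 3p = p + 57, so p = 69.75 and Q = 126.75.
ΔQ = 126.75 − 131 = -4.25.

-4.25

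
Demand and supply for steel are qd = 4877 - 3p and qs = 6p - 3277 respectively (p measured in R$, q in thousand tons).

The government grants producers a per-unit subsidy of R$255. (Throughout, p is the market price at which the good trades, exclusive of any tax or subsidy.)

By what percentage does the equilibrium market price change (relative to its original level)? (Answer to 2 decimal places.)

Original equilibrium: 4877 - 3p = 6p - 3277 gives 8154 = 9p, so p = 906 and q = 2159.
Since sellers receive the price plus the subsidy, the effective supply curve becomes qs = 6p - 1747.
Equate the new curves: 4877 - 3p = 6p - 1747, giving 6624 = 9p, p = 736, q = 2669.
%Δp = (736 − 906) / 906 × 100 = -18.76%.

-18.76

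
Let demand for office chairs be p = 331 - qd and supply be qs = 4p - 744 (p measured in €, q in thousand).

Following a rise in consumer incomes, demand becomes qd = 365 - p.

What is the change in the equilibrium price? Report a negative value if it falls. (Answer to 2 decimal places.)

Before the shock: 331 - p = 4p - 744 ⇒ 1075 = 5p ⇒ p = 215, q = 116.
With the change applied: demand qd = 365 - p, supply qs = 4p - 744.
Clearing the new market: 365 - p = 4p - 744, so p = 221.8 and q = 143.2.
Δp = 221.8 − 215 = +6.80.

+6.80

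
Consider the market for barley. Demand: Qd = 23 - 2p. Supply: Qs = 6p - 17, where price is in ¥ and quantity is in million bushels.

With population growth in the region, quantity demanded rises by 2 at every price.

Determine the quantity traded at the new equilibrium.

14.5

Before the shock: 23 - 2p = 6p - 17 ⇒ 40 = 8p ⇒ p = 5, Q = 13.
The new curves are Qd = 25 - 2p (demand) and Qs = 6p - 17 (supply).
New equilibrium: 25 - 2p = 6p - 17 ⇒ 42 = 8p ⇒ p = 5.25, Q = 14.5.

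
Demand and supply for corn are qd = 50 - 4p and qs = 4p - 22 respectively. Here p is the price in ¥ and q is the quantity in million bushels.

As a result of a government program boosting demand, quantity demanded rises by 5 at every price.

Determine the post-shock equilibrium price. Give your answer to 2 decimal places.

Before the shock: 50 - 4p = 4p - 22 ⇒ 72 = 8p ⇒ p = 9, q = 14.
After the shift, demand is qd = 55 - 4p and supply is qs = 4p - 22.
Equate the new curves: 55 - 4p = 4p - 22, giving 77 = 8p, p = 9.625, q = 16.5.

9.63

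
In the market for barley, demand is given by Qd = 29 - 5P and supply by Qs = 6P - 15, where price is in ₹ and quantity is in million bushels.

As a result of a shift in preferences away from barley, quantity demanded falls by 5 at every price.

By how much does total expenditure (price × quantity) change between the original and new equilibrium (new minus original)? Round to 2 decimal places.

-13.76

Before the shock: 29 - 5P = 6P - 15 ⇒ 44 = 11P ⇒ P = 4, Q = 9.
With the change applied: demand Qd = 24 - 5P, supply Qs = 6P - 15.
New equilibrium: 24 - 5P = 6P - 15 ⇒ 39 = 11P ⇒ P = 39/11 ≈ 3.5455, Q = 69/11 ≈ 6.2727.
Expenditure moves from 4×9 = 36 to 3.5455×6.2727 = 22.2397; change = -13.76.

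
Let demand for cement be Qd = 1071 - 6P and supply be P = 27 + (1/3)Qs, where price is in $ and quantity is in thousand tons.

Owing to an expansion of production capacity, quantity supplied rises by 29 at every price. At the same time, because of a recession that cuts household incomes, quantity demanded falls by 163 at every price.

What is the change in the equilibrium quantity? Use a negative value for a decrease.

-35

Initially, 1071 - 6P = 3P - 81, so 1152 = 9P and P = 128, Q = 303.
The shock moves the curves to Qd = 908 - 6P and Qs = 3P - 52.
Equate the new curves: 908 - 6P = 3P - 52, giving 960 = 9P, P = 320/3 ≈ 106.6667, Q = 268.
ΔQ = 268 − 303 = -35.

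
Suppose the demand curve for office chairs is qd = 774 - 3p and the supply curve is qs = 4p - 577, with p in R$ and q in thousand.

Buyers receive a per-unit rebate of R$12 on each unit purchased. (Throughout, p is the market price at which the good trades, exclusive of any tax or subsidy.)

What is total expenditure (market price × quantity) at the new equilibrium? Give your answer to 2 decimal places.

42713.94

Before the shock: 774 - 3p = 4p - 577 ⇒ 1351 = 7p ⇒ p = 193, q = 195.
Since buyers' out-of-pocket price is the market price minus the rebate, the effective demand curve becomes qd = 810 - 3p.
Clearing the new market: 810 - 3p = 4p - 577, so p = 1387/7 ≈ 198.1429 and q = 1509/7 ≈ 215.5714.
New expenditure = 198.1429 × 215.5714 = 42713.94.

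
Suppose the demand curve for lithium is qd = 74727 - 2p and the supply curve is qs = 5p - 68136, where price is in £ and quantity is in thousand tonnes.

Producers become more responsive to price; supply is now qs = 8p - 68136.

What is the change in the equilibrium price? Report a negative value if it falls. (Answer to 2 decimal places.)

-6122.70

Initially, 74727 - 2p = 5p - 68136, so 142863 = 7p and p = 20409, q = 33909.
The new curves are qd = 74727 - 2p (demand) and qs = 8p - 68136 (supply).
New equilibrium: 74727 - 2p = 8p - 68136 ⇒ 142863 = 10p ⇒ p = 14286.3, q = 46154.4.
Δp = 14286.3 − 20409 = -6122.70.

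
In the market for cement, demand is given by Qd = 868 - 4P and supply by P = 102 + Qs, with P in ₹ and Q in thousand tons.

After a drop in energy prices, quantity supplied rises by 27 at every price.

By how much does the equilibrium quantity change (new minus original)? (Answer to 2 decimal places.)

+21.60

Initially, 868 - 4P = P - 102, so 970 = 5P and P = 194, Q = 92.
The new curves are Qd = 868 - 4P (demand) and Qs = P - 75 (supply).
Equate the new curves: 868 - 4P = P - 75, giving 943 = 5P, P = 188.6, Q = 113.6.
ΔQ = 113.6 − 92 = +21.60.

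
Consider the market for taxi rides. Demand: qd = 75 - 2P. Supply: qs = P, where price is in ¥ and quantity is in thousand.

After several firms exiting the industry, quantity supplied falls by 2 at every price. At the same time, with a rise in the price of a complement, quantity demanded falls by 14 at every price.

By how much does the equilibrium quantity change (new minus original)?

Solve the original market: 75 - 2P = P, hence P = 25 and q = 25.
The shock moves the curves to qd = 61 - 2P and qs = P - 2.
Equate the new curves: 61 - 2P = P - 2, giving 63 = 3P, P = 21, q = 19.
Δq = 19 − 25 = -6.

-6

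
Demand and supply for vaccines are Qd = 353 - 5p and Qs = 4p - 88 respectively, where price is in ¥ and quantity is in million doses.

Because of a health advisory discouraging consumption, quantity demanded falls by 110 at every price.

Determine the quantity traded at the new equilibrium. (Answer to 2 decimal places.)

59.11

Solve the original market: 353 - 5p = 4p - 88, hence p = 49 and Q = 108.
The new curves are Qd = 243 - 5p (demand) and Qs = 4p - 88 (supply).
New equilibrium: 243 - 5p = 4p - 88 ⇒ 331 = 9p ⇒ p = 331/9 ≈ 36.7778, Q = 532/9 ≈ 59.1111.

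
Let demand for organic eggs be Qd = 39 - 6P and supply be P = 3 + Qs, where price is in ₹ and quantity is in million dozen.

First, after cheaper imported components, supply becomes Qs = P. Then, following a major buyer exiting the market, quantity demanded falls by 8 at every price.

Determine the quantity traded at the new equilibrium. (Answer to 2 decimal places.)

4.43

Solve the original market: 39 - 6P = P - 3, hence P = 6 and Q = 3.
The new curves are Qd = 31 - 6P (demand) and Qs = P (supply).
New equilibrium: 31 - 6P = P ⇒ 31 = 7P ⇒ P = 31/7 ≈ 4.4286, Q = 31/7 ≈ 4.4286.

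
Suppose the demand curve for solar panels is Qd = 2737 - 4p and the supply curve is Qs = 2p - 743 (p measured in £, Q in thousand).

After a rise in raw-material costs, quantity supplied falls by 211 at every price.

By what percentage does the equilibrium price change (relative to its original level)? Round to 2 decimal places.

+6.06

Original equilibrium: 2737 - 4p = 2p - 743 gives 3480 = 6p, so p = 580 and Q = 417.
After the shift, demand is Qd = 2737 - 4p and supply is Qs = 2p - 954.
New equilibrium: 2737 - 4p = 2p - 954 ⇒ 3691 = 6p ⇒ p = 3691/6 ≈ 615.1667, Q = 829/3 ≈ 276.3333.
%Δp = (615.1667 − 580) / 580 × 100 = +6.06%.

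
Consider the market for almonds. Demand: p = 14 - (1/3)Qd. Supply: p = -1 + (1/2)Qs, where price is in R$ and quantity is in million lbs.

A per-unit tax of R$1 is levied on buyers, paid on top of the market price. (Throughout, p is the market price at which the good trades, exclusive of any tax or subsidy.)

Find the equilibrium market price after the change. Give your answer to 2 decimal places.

7.40

Original equilibrium: 42 - 3p = 2p + 2 gives 40 = 5p, so p = 8 and Q = 18.
Since buyers pay the price plus the tax, the effective demand curve becomes Qd = 39 - 3p.
Equate the new curves: 39 - 3p = 2p + 2, giving 37 = 5p, p = 7.4, Q = 16.8.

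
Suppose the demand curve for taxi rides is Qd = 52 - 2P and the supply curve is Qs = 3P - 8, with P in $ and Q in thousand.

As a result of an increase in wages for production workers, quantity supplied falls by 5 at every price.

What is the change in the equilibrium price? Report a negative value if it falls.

Solve the original market: 52 - 2P = 3P - 8, hence P = 12 and Q = 28.
With the change applied: demand Qd = 52 - 2P, supply Qs = 3P - 13.
Setting them equal: 52 - 2P = 3P - 13 → 65 = 5P, so P = 13 and Q = 26.
ΔP = 13 − 12 = +1.

+1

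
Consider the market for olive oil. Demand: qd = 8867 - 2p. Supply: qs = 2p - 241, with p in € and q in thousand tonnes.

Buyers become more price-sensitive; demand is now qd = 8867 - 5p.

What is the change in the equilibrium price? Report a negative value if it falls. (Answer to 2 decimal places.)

-975.86

Original equilibrium: 8867 - 2p = 2p - 241 gives 9108 = 4p, so p = 2277 and q = 4313.
The new curves are qd = 8867 - 5p (demand) and qs = 2p - 241 (supply).
Clearing the new market: 8867 - 5p = 2p - 241, so p = 9108/7 ≈ 1301.1429 and q = 16529/7 ≈ 2361.2857.
Δp = 1301.1429 − 2277 = -975.86.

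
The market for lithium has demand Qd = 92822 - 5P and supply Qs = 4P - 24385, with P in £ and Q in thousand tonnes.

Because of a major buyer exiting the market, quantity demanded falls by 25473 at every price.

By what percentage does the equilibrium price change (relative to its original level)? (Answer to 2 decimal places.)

Initially, 92822 - 5P = 4P - 24385, so 117207 = 9P and P = 13023, Q = 27707.
With the change applied: demand Qd = 67349 - 5P, supply Qs = 4P - 24385.
Setting them equal: 67349 - 5P = 4P - 24385 → 91734 = 9P, so P = 30578/3 ≈ 10192.6667 and Q = 49157/3 ≈ 16385.6667.
%ΔP = (10192.6667 − 13023) / 13023 × 100 = -21.73%.

-21.73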